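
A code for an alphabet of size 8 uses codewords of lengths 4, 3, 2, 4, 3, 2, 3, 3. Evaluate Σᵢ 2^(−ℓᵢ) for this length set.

1.125

With common denominator 2^4 = 16: Σ 2^(−ℓᵢ) = 1/16 + 2/16 + 4/16 + 1/16 + 2/16 + 4/16 + 2/16 + 2/16 = 18/16 = 1.125.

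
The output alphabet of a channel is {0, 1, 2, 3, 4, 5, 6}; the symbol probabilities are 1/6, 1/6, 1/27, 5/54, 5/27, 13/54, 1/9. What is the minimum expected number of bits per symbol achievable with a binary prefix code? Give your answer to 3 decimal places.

2.704 bits/symbol

Repeatedly combine the two least-probable nodes; the expected code length is the sum of the merged weights.
merge 1/27 + 5/54 → 7/54
merge 1/9 + 7/54 → 13/54
merge 1/6 + 1/6 → 1/3
merge 5/27 + 13/54 → 23/54
merge 13/54 + 1/3 → 31/54
merge 23/54 + 31/54 → 1
L = 7/54 + 13/54 + 1/3 + 23/54 + 31/54 + 1 = 73/27 ≈ 2.704 bits/symbol.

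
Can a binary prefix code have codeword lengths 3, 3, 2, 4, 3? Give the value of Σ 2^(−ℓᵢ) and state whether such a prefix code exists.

With common denominator 2^4 = 16: Σ 2^(−ℓᵢ) = 2/16 + 2/16 + 4/16 + 1/16 + 2/16 = 11/16 = 0.6875.
Kraft's inequality requires Σ ≤ 1; here Σ = 0.6875 ≤ 1, so such a prefix code exists.

0.6875; yes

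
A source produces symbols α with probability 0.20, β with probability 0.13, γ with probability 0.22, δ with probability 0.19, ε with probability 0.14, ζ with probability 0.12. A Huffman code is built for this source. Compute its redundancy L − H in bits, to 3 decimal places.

0.033 bits

Entropy H = −Σ p log₂ p ≈ 2.5470 bits.
Huffman merges: 3/25+13/100→1/4; 7/50+19/100→33/100; 1/5+11/50→21/50; 1/4+33/100→29/50; 21/50+29/50→1. L = 129/50 ≈ 2.5800.
L − H = 2.5800 − 2.5470 = 0.033 bits.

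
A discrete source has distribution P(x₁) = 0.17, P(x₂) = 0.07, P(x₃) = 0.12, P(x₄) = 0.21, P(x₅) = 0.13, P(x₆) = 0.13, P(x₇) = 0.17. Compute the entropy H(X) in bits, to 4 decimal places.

2.7429 bits

H = −Σ pᵢ log₂ pᵢ.
−0.17·log₂(0.17) = 0.4346
−0.07·log₂(0.07) = 0.2686
−0.12·log₂(0.12) = 0.3671
−0.21·log₂(0.21) = 0.4728
−0.13·log₂(0.13) = 0.3826
−0.13·log₂(0.13) = 0.3826
−0.17·log₂(0.17) = 0.4346
Sum ≈ 2.7429 → 2.7429 bits.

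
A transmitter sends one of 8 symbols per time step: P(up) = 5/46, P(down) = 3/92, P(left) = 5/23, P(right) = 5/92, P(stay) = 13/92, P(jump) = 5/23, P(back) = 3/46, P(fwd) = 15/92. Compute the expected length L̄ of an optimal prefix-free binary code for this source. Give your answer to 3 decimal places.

2.804 bits/symbol

Repeatedly combine the two least-probable nodes; the expected code length is the sum of the merged weights.
merge 3/92 + 5/92 → 2/23
merge 3/46 + 2/23 → 7/46
merge 5/46 + 13/92 → 1/4
merge 7/46 + 15/92 → 29/92
merge 5/23 + 5/23 → 10/23
merge 1/4 + 29/92 → 13/23
merge 10/23 + 13/23 → 1
L = 2/23 + 7/46 + 1/4 + 29/92 + 10/23 + 13/23 + 1 = 129/46 ≈ 2.804 bits/symbol.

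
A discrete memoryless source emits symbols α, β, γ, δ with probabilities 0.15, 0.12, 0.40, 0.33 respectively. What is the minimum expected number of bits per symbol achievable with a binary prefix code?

Repeatedly combine the two least-probable nodes; the expected code length is the sum of the merged weights.
merge 3/25 + 3/20 → 27/100
merge 27/100 + 33/100 → 3/5
merge 2/5 + 3/5 → 1
L = 27/100 + 3/5 + 1 = 187/100 = 1.87 bits/symbol.

1.87 bits/symbol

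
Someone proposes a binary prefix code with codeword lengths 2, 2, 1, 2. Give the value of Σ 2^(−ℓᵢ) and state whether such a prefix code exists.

With common denominator 2^2 = 4: Σ 2^(−ℓᵢ) = 1/4 + 1/4 + 2/4 + 1/4 = 5/4 = 1.25.
Kraft's inequality requires Σ ≤ 1; here Σ = 1.25 > 1, so no such prefix code exists.

1.25; no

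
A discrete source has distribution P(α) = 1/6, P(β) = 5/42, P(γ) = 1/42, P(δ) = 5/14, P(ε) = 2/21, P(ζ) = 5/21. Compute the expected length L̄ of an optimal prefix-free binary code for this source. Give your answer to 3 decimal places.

2.357 bits/symbol

Repeatedly combine the two least-probable nodes; the expected code length is the sum of the merged weights.
merge 1/42 + 2/21 → 5/42
merge 5/42 + 5/42 → 5/21
merge 1/6 + 5/21 → 17/42
merge 5/21 + 5/14 → 25/42
merge 17/42 + 25/42 → 1
L = 5/42 + 5/21 + 17/42 + 25/42 + 1 = 33/14 ≈ 2.357 bits/symbol.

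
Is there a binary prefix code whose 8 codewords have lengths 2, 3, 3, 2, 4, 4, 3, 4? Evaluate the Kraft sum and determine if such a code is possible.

1.0625; no

With common denominator 2^4 = 16: Σ 2^(−ℓᵢ) = 4/16 + 2/16 + 2/16 + 4/16 + 1/16 + 1/16 + 2/16 + 1/16 = 17/16 = 1.0625.
Kraft's inequality requires Σ ≤ 1; here Σ = 1.0625 > 1, so no such prefix code exists.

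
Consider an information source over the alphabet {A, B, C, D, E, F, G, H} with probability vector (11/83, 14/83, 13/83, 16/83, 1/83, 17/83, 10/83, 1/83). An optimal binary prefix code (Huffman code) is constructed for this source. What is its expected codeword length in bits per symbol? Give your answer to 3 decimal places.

2.771 bits/symbol

Repeatedly combine the two least-probable nodes; the expected code length is the sum of the merged weights.
merge 1/83 + 1/83 → 2/83
merge 2/83 + 10/83 → 12/83
merge 11/83 + 12/83 → 23/83
merge 13/83 + 14/83 → 27/83
merge 16/83 + 17/83 → 33/83
merge 23/83 + 27/83 → 50/83
merge 33/83 + 50/83 → 1
L = 2/83 + 12/83 + 23/83 + 27/83 + 33/83 + 50/83 + 1 = 230/83 ≈ 2.771 bits/symbol.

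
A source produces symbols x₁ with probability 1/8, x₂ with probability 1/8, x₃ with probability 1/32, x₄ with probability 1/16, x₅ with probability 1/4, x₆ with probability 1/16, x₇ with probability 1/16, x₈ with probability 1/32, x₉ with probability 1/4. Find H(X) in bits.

2.8125 bits

Each probability is a power of 1/2, so log₂(1/p) is an integer.
H = Σ p·log₂(1/p) = 1/8·3 + 1/8·3 + 1/32·5 + 1/16·4 + 1/4·2 + 1/16·4 + 1/16·4 + 1/32·5 + 1/4·2 = 2.8125 bits.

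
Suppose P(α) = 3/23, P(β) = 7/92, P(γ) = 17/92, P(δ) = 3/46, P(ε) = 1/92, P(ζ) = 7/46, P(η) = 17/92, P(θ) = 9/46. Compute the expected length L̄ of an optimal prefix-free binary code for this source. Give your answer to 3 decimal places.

Repeatedly combine the two least-probable nodes; the expected code length is the sum of the merged weights.
merge 1/92 + 3/46 → 7/92
merge 7/92 + 7/92 → 7/46
merge 3/23 + 7/46 → 13/46
merge 7/46 + 17/92 → 31/92
merge 17/92 + 9/46 → 35/92
merge 13/46 + 31/92 → 57/92
merge 35/92 + 57/92 → 1
L = 7/92 + 7/46 + 13/46 + 31/92 + 35/92 + 57/92 + 1 = 131/46 ≈ 2.848 bits/symbol.

2.848 bits/symbol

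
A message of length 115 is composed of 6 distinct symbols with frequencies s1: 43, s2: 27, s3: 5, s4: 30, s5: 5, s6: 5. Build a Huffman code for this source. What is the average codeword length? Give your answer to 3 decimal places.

Probabilities are the counts divided by 115.
Repeatedly combine the two least-probable nodes; the expected code length is the sum of the merged weights.
merge 1/23 + 1/23 → 2/23
merge 1/23 + 2/23 → 3/23
merge 3/23 + 27/115 → 42/115
merge 6/23 + 42/115 → 72/115
merge 43/115 + 72/115 → 1
L = 2/23 + 3/23 + 42/115 + 72/115 + 1 = 254/115 ≈ 2.209 bits/symbol.

2.209 bits/symbol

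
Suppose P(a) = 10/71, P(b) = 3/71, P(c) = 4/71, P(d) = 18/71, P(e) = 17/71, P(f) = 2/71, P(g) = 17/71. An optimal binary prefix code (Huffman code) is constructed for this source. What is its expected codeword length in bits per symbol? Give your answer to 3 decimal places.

2.465 bits/symbol

Repeatedly combine the two least-probable nodes; the expected code length is the sum of the merged weights.
merge 2/71 + 3/71 → 5/71
merge 4/71 + 5/71 → 9/71
merge 9/71 + 10/71 → 19/71
merge 17/71 + 17/71 → 34/71
merge 18/71 + 19/71 → 37/71
merge 34/71 + 37/71 → 1
L = 5/71 + 9/71 + 19/71 + 34/71 + 37/71 + 1 = 175/71 ≈ 2.465 bits/symbol.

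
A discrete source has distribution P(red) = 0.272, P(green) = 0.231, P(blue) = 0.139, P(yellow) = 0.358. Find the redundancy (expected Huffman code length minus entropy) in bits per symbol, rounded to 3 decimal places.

Entropy H = −Σ p log₂ p ≈ 1.9255 bits.
Huffman merges: 139/1000+231/1000→37/100; 34/125+179/500→63/100; 37/100+63/100→1. L = 2 ≈ 2.0000.
L − H = 2.0000 − 1.9255 = 0.074 bits.

0.074 bits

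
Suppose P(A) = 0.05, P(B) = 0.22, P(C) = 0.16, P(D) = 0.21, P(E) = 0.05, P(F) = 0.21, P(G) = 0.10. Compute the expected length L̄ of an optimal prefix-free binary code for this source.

Repeatedly combine the two least-probable nodes; the expected code length is the sum of the merged weights.
merge 1/20 + 1/20 → 1/10
merge 1/10 + 1/10 → 1/5
merge 4/25 + 1/5 → 9/25
merge 21/100 + 21/100 → 21/50
merge 11/50 + 9/25 → 29/50
merge 21/50 + 29/50 → 1
L = 1/10 + 1/5 + 9/25 + 21/50 + 29/50 + 1 = 133/50 = 2.66 bits/symbol.

2.66 bits/symbol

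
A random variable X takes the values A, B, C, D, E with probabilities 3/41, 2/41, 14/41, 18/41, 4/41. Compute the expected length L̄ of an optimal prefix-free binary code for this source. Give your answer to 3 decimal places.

Repeatedly combine the two least-probable nodes; the expected code length is the sum of the merged weights.
merge 2/41 + 3/41 → 5/41
merge 4/41 + 5/41 → 9/41
merge 9/41 + 14/41 → 23/41
merge 18/41 + 23/41 → 1
L = 5/41 + 9/41 + 23/41 + 1 = 78/41 ≈ 1.902 bits/symbol.

1.902 bits/symbol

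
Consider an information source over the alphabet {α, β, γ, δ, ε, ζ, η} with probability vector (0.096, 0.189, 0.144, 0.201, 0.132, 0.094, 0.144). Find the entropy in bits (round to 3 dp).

2.756 bits

H = −Σ pᵢ log₂ pᵢ.
−0.096·log₂(0.096) = 0.3246
−0.189·log₂(0.189) = 0.4543
−0.144·log₂(0.144) = 0.4026
−0.201·log₂(0.201) = 0.4653
−0.132·log₂(0.132) = 0.3856
−0.094·log₂(0.094) = 0.3207
−0.144·log₂(0.144) = 0.4026
Sum ≈ 2.7556 → 2.756 bits.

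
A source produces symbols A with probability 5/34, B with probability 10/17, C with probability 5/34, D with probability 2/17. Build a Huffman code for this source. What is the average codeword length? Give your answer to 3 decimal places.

Repeatedly combine the two least-probable nodes; the expected code length is the sum of the merged weights.
merge 2/17 + 5/34 → 9/34
merge 5/34 + 9/34 → 7/17
merge 7/17 + 10/17 → 1
L = 9/34 + 7/17 + 1 = 57/34 ≈ 1.676 bits/symbol.

1.676 bits/symbol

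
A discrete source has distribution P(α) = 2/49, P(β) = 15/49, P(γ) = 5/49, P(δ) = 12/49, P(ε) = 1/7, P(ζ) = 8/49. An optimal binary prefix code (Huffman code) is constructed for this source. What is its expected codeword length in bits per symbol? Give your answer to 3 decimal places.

2.429 bits/symbol

Repeatedly combine the two least-probable nodes; the expected code length is the sum of the merged weights.
merge 2/49 + 5/49 → 1/7
merge 1/7 + 1/7 → 2/7
merge 8/49 + 12/49 → 20/49
merge 2/7 + 15/49 → 29/49
merge 20/49 + 29/49 → 1
L = 1/7 + 2/7 + 20/49 + 29/49 + 1 = 17/7 ≈ 2.429 bits/symbol.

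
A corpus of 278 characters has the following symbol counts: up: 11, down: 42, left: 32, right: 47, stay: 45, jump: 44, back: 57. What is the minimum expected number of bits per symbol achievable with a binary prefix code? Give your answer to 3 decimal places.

Probabilities are the counts divided by 278.
Repeatedly combine the two least-probable nodes; the expected code length is the sum of the merged weights.
merge 11/278 + 16/139 → 43/278
merge 21/139 + 43/278 → 85/278
merge 22/139 + 45/278 → 89/278
merge 47/278 + 57/278 → 52/139
merge 85/278 + 89/278 → 87/139
merge 52/139 + 87/139 → 1
L = 43/278 + 85/278 + 89/278 + 52/139 + 87/139 + 1 = 773/278 ≈ 2.781 bits/symbol.

2.781 bits/symbol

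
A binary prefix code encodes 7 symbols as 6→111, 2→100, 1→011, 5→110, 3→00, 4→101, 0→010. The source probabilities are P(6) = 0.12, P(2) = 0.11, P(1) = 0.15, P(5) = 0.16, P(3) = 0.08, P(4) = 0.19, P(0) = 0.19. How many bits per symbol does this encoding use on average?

L̄ = Σ pᵢ·ℓᵢ = 0.12·3 + 0.11·3 + 0.15·3 + 0.16·3 + 0.08·2 + 0.19·3 + 0.19·3 = 2.92 bits/symbol.

2.92 bits/symbol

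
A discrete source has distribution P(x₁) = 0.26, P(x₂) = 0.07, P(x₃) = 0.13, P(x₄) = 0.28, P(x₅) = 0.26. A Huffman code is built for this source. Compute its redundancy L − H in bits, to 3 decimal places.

0.024 bits

Entropy H = −Σ p log₂ p ≈ 2.1760 bits.
Huffman merges: 7/100+13/100→1/5; 1/5+13/50→23/50; 13/50+7/25→27/50; 23/50+27/50→1. L = 11/5 ≈ 2.2000.
L − H = 2.2000 − 2.1760 = 0.024 bits.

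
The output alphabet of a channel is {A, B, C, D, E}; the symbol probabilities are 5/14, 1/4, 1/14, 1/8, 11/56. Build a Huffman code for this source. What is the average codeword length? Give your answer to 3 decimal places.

2.196 bits/symbol

Repeatedly combine the two least-probable nodes; the expected code length is the sum of the merged weights.
merge 1/14 + 1/8 → 11/56
merge 11/56 + 11/56 → 11/28
merge 1/4 + 5/14 → 17/28
merge 11/28 + 17/28 → 1
L = 11/56 + 11/28 + 17/28 + 1 = 123/56 ≈ 2.196 bits/symbol.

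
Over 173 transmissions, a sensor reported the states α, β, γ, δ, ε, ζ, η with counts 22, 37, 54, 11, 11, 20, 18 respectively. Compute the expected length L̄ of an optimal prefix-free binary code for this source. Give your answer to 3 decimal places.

Probabilities are the counts divided by 173.
Repeatedly combine the two least-probable nodes; the expected code length is the sum of the merged weights.
merge 11/173 + 11/173 → 22/173
merge 18/173 + 20/173 → 38/173
merge 22/173 + 22/173 → 44/173
merge 37/173 + 38/173 → 75/173
merge 44/173 + 54/173 → 98/173
merge 75/173 + 98/173 → 1
L = 22/173 + 38/173 + 44/173 + 75/173 + 98/173 + 1 = 450/173 ≈ 2.601 bits/symbol.

2.601 bits/symbol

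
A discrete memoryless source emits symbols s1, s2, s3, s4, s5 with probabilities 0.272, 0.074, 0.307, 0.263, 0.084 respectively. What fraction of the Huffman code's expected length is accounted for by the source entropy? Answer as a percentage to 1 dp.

98.2%

Entropy H = −Σ p log₂ p ≈ 2.1188 bits.
Huffman merges: 37/500+21/250→79/500; 79/500+263/1000→421/1000; 34/125+307/1000→579/1000; 421/1000+579/1000→1. L = 1079/500 ≈ 2.1580.
Efficiency = H/L = 2.1188/2.1580 = 98.2%.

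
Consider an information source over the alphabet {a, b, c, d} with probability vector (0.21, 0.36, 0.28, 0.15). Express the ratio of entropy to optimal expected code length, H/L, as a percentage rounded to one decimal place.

Entropy H = −Σ p log₂ p ≈ 1.9282 bits.
Huffman merges: 3/20+21/100→9/25; 7/25+9/25→16/25; 9/25+16/25→1. L = 2 ≈ 2.0000.
Efficiency = H/L = 1.9282/2.0000 = 96.4%.

96.4%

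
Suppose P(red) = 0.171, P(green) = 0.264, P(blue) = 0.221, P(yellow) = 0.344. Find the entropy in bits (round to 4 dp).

H = −Σ pᵢ log₂ pᵢ.
−0.171·log₂(0.171) = 0.4357
−0.264·log₂(0.264) = 0.5072
−0.221·log₂(0.221) = 0.4813
−0.344·log₂(0.344) = 0.5296
Sum ≈ 1.9538 → 1.9538 bits.

1.9538 bits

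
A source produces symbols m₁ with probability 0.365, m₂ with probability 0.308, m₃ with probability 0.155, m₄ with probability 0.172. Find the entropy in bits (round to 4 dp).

H = −Σ pᵢ log₂ pᵢ.
−0.365·log₂(0.365) = 0.5307
−0.308·log₂(0.308) = 0.5233
−0.155·log₂(0.155) = 0.4169
−0.172·log₂(0.172) = 0.4368
Sum ≈ 1.9077 → 1.9077 bits.

1.9077 bits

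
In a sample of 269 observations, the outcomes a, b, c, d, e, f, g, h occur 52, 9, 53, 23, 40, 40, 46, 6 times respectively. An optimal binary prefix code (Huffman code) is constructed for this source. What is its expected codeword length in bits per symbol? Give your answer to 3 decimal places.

Probabilities are the counts divided by 269.
Repeatedly combine the two least-probable nodes; the expected code length is the sum of the merged weights.
merge 6/269 + 9/269 → 15/269
merge 15/269 + 23/269 → 38/269
merge 38/269 + 40/269 → 78/269
merge 40/269 + 46/269 → 86/269
merge 52/269 + 53/269 → 105/269
merge 78/269 + 86/269 → 164/269
merge 105/269 + 164/269 → 1
L = 15/269 + 38/269 + 78/269 + 86/269 + 105/269 + 164/269 + 1 = 755/269 ≈ 2.807 bits/symbol.

2.807 bits/symbol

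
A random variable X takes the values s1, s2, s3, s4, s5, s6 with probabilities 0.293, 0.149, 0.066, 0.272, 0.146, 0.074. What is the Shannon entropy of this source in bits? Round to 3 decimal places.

2.381 bits

H = −Σ pᵢ log₂ pᵢ.
−0.293·log₂(0.293) = 0.5189
−0.149·log₂(0.149) = 0.4092
−0.066·log₂(0.066) = 0.2588
−0.272·log₂(0.272) = 0.5109
−0.146·log₂(0.146) = 0.4053
−0.074·log₂(0.074) = 0.2780
Sum ≈ 2.3811 → 2.381 bits.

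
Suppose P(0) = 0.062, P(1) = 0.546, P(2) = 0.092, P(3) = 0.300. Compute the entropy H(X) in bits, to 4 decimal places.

1.5632 bits

H = −Σ pᵢ log₂ pᵢ.
−0.062·log₂(0.062) = 0.2487
−0.546·log₂(0.546) = 0.4767
−0.092·log₂(0.092) = 0.3167
−0.300·log₂(0.300) = 0.5211
Sum ≈ 1.5632 → 1.5632 bits.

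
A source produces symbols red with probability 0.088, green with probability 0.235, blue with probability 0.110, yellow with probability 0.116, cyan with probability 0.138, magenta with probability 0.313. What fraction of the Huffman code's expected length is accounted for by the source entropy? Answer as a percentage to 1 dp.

Entropy H = −Σ p log₂ p ≈ 2.4291 bits.
Huffman merges: 11/125+11/100→99/500; 29/250+69/500→127/500; 99/500+47/200→433/1000; 127/500+313/1000→567/1000; 433/1000+567/1000→1. L = 613/250 ≈ 2.4520.
Efficiency = H/L = 2.4291/2.4520 = 99.1%.

99.1%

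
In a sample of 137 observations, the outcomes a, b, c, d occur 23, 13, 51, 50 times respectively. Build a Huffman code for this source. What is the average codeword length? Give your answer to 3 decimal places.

1.891 bits/symbol

Probabilities are the counts divided by 137.
Repeatedly combine the two least-probable nodes; the expected code length is the sum of the merged weights.
merge 13/137 + 23/137 → 36/137
merge 36/137 + 50/137 → 86/137
merge 51/137 + 86/137 → 1
L = 36/137 + 86/137 + 1 = 259/137 ≈ 1.891 bits/symbol.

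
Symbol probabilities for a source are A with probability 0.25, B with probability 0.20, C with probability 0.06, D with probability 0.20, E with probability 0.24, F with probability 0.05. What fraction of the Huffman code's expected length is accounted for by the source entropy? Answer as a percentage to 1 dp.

Entropy H = −Σ p log₂ p ≈ 2.3825 bits.
Huffman merges: 1/20+3/50→11/100; 11/100+1/5→31/100; 1/5+6/25→11/25; 1/4+31/100→14/25; 11/25+14/25→1. L = 121/50 ≈ 2.4200.
Efficiency = H/L = 2.3825/2.4200 = 98.5%.

98.5%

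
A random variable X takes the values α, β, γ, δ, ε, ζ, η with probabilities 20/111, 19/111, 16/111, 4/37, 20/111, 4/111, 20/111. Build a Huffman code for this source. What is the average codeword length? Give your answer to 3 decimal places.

Repeatedly combine the two least-probable nodes; the expected code length is the sum of the merged weights.
merge 4/111 + 4/37 → 16/111
merge 16/111 + 16/111 → 32/111
merge 19/111 + 20/111 → 13/37
merge 20/111 + 20/111 → 40/111
merge 32/111 + 13/37 → 71/111
merge 40/111 + 71/111 → 1
L = 16/111 + 32/111 + 13/37 + 40/111 + 71/111 + 1 = 103/37 ≈ 2.784 bits/symbol.

2.784 bits/symbol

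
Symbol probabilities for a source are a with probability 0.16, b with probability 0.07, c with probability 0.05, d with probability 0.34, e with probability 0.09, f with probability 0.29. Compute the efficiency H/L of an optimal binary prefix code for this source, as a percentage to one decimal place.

Entropy H = −Σ p log₂ p ≈ 2.2674 bits.
Huffman merges: 1/20+7/100→3/25; 9/100+3/25→21/100; 4/25+21/100→37/100; 29/100+17/50→63/100; 37/100+63/100→1. L = 233/100 ≈ 2.3300.
Efficiency = H/L = 2.2674/2.3300 = 97.3%.

97.3%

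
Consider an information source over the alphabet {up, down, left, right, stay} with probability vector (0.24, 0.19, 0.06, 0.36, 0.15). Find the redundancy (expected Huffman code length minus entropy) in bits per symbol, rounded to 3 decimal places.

0.076 bits

Entropy H = −Σ p log₂ p ≈ 2.1341 bits.
Huffman merges: 3/50+3/20→21/100; 19/100+21/100→2/5; 6/25+9/25→3/5; 2/5+3/5→1. L = 221/100 ≈ 2.2100.
L − H = 2.2100 − 2.1341 = 0.076 bits.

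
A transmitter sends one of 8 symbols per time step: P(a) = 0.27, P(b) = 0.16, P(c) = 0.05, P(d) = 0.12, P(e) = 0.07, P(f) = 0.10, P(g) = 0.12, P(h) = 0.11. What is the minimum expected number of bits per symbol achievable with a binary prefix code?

Repeatedly combine the two least-probable nodes; the expected code length is the sum of the merged weights.
merge 1/20 + 7/100 → 3/25
merge 1/10 + 11/100 → 21/100
merge 3/25 + 3/25 → 6/25
merge 3/25 + 4/25 → 7/25
merge 21/100 + 6/25 → 9/20
merge 27/100 + 7/25 → 11/20
merge 9/20 + 11/20 → 1
L = 3/25 + 21/100 + 6/25 + 7/25 + 9/20 + 11/20 + 1 = 57/20 = 2.85 bits/symbol.

2.85 bits/symbol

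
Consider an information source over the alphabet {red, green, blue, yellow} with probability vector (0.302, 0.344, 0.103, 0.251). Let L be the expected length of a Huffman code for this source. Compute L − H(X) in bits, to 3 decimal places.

0.110 bits

Entropy H = −Σ p log₂ p ≈ 1.8896 bits.
Huffman merges: 103/1000+251/1000→177/500; 151/500+43/125→323/500; 177/500+323/500→1. L = 2 ≈ 2.0000.
L − H = 2.0000 − 1.8896 = 0.110 bits.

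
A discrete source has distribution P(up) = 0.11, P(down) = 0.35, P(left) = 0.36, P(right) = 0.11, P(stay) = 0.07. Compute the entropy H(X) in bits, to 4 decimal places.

H = −Σ pᵢ log₂ pᵢ.
−0.11·log₂(0.11) = 0.3503
−0.35·log₂(0.35) = 0.5301
−0.36·log₂(0.36) = 0.5306
−0.11·log₂(0.11) = 0.3503
−0.07·log₂(0.07) = 0.2686
Sum ≈ 2.0298 → 2.0298 bits.

2.0298 bits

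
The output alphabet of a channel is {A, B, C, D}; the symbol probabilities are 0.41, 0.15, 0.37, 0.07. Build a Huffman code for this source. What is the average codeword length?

Repeatedly combine the two least-probable nodes; the expected code length is the sum of the merged weights.
merge 7/100 + 3/20 → 11/50
merge 11/50 + 37/100 → 59/100
merge 41/100 + 59/100 → 1
L = 11/50 + 59/100 + 1 = 181/100 = 1.81 bits/symbol.

1.81 bits/symbol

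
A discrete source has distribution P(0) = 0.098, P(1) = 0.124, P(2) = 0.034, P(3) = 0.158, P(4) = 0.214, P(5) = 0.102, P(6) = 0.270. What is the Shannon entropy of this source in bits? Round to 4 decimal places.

2.6102 bits

H = −Σ pᵢ log₂ pᵢ.
−0.098·log₂(0.098) = 0.3284
−0.124·log₂(0.124) = 0.3734
−0.034·log₂(0.034) = 0.1659
−0.158·log₂(0.158) = 0.4206
−0.214·log₂(0.214) = 0.4760
−0.102·log₂(0.102) = 0.3359
−0.270·log₂(0.270) = 0.5100
Sum ≈ 2.6102 → 2.6102 bits.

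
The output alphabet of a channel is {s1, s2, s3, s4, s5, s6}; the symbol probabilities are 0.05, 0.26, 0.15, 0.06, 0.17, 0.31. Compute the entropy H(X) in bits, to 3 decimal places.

2.334 bits

H = −Σ pᵢ log₂ pᵢ.
−0.05·log₂(0.05) = 0.2161
−0.26·log₂(0.26) = 0.5053
−0.15·log₂(0.15) = 0.4105
−0.06·log₂(0.06) = 0.2435
−0.17·log₂(0.17) = 0.4346
−0.31·log₂(0.31) = 0.5238
Sum ≈ 2.3338 → 2.334 bits.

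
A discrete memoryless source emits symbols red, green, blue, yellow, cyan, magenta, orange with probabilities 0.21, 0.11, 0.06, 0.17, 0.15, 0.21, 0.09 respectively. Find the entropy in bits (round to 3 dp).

2.697 bits

H = −Σ pᵢ log₂ pᵢ.
−0.21·log₂(0.21) = 0.4728
−0.11·log₂(0.11) = 0.3503
−0.06·log₂(0.06) = 0.2435
−0.17·log₂(0.17) = 0.4346
−0.15·log₂(0.15) = 0.4105
−0.21·log₂(0.21) = 0.4728
−0.09·log₂(0.09) = 0.3127
Sum ≈ 2.6973 → 2.697 bits.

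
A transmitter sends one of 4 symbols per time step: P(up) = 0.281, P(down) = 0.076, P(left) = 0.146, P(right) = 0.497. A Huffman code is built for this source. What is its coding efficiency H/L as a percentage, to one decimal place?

98.8%

Entropy H = −Σ p log₂ p ≈ 1.7038 bits.
Huffman merges: 19/250+73/500→111/500; 111/500+281/1000→503/1000; 497/1000+503/1000→1. L = 69/40 ≈ 1.7250.
Efficiency = H/L = 1.7038/1.7250 = 98.8%.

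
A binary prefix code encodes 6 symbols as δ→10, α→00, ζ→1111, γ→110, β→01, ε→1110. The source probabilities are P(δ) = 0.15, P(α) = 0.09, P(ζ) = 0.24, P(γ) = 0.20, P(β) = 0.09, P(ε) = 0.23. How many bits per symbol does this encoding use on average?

L̄ = Σ pᵢ·ℓᵢ = 0.15·2 + 0.09·2 + 0.24·4 + 0.20·3 + 0.09·2 + 0.23·4 = 3.14 bits/symbol.

3.14 bits/symbol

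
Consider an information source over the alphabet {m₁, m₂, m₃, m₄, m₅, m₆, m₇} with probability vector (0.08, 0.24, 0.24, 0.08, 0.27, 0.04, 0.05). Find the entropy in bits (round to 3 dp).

H = −Σ pᵢ log₂ pᵢ.
−0.08·log₂(0.08) = 0.2915
−0.24·log₂(0.24) = 0.4941
−0.24·log₂(0.24) = 0.4941
−0.08·log₂(0.08) = 0.2915
−0.27·log₂(0.27) = 0.5100
−0.04·log₂(0.04) = 0.1858
−0.05·log₂(0.05) = 0.2161
Sum ≈ 2.4832 → 2.483 bits.

2.483 bits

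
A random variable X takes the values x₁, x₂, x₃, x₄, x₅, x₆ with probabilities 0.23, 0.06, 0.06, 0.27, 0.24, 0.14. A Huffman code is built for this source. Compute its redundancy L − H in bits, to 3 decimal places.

0.004 bits

Entropy H = −Σ p log₂ p ≈ 2.3760 bits.
Huffman merges: 3/50+3/50→3/25; 3/25+7/50→13/50; 23/100+6/25→47/100; 13/50+27/100→53/100; 47/100+53/100→1. L = 119/50 ≈ 2.3800.
L − H = 2.3800 − 2.3760 = 0.004 bits.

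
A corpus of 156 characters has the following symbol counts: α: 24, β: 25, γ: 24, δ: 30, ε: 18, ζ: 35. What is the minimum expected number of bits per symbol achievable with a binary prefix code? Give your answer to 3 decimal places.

Probabilities are the counts divided by 156.
Repeatedly combine the two least-probable nodes; the expected code length is the sum of the merged weights.
merge 3/26 + 2/13 → 7/26
merge 2/13 + 25/156 → 49/156
merge 5/26 + 35/156 → 5/12
merge 7/26 + 49/156 → 7/12
merge 5/12 + 7/12 → 1
L = 7/26 + 49/156 + 5/12 + 7/12 + 1 = 31/12 ≈ 2.583 bits/symbol.

2.583 bits/symbol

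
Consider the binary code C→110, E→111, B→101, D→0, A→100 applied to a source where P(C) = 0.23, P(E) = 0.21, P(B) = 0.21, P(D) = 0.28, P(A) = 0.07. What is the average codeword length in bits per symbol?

L̄ = Σ pᵢ·ℓᵢ = 0.23·3 + 0.21·3 + 0.21·3 + 0.28·1 + 0.07·3 = 2.44 bits/symbol.

2.44 bits/symbol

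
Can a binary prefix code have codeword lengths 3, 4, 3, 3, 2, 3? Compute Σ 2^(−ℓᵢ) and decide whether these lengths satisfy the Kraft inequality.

With common denominator 2^4 = 16: Σ 2^(−ℓᵢ) = 2/16 + 1/16 + 2/16 + 2/16 + 4/16 + 2/16 = 13/16 = 0.8125.
Kraft's inequality requires Σ ≤ 1; here Σ = 0.8125 ≤ 1, so such a prefix code exists.

0.8125; yes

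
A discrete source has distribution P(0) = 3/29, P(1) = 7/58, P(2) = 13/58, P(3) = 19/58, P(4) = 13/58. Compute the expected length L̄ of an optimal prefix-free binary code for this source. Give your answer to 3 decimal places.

2.224 bits/symbol

Repeatedly combine the two least-probable nodes; the expected code length is the sum of the merged weights.
merge 3/29 + 7/58 → 13/58
merge 13/58 + 13/58 → 13/29
merge 13/58 + 19/58 → 16/29
merge 13/29 + 16/29 → 1
L = 13/58 + 13/29 + 16/29 + 1 = 129/58 ≈ 2.224 bits/symbol.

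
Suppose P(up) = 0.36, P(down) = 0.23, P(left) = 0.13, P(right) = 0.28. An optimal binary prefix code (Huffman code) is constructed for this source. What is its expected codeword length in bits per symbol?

2 bits/symbol

Repeatedly combine the two least-probable nodes; the expected code length is the sum of the merged weights.
merge 13/100 + 23/100 → 9/25
merge 7/25 + 9/25 → 16/25
merge 9/25 + 16/25 → 1
L = 9/25 + 16/25 + 1 = 2 bits/symbol.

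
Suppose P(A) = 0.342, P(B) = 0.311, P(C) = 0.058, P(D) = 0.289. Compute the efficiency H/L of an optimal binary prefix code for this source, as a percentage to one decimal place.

90.5%

Entropy H = −Σ p log₂ p ≈ 1.8092 bits.
Huffman merges: 29/500+289/1000→347/1000; 311/1000+171/500→653/1000; 347/1000+653/1000→1. L = 2 ≈ 2.0000.
Efficiency = H/L = 1.8092/2.0000 = 90.5%.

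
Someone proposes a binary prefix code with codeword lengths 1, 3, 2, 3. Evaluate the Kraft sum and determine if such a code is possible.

With common denominator 2^3 = 8: Σ 2^(−ℓᵢ) = 4/8 + 1/8 + 2/8 + 1/8 = 8/8 = 1.
Kraft's inequality requires Σ ≤ 1; here Σ = 1 ≤ 1, so such a prefix code exists.

1; yes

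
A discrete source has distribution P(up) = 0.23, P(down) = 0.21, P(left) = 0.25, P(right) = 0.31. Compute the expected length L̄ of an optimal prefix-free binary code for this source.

2 bits/symbol

Repeatedly combine the two least-probable nodes; the expected code length is the sum of the merged weights.
merge 21/100 + 23/100 → 11/25
merge 1/4 + 31/100 → 14/25
merge 11/25 + 14/25 → 1
L = 11/25 + 14/25 + 1 = 2 bits/symbol.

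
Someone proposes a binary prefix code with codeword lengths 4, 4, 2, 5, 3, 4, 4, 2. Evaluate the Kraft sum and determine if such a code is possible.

0.90625; yes

With common denominator 2^5 = 32: Σ 2^(−ℓᵢ) = 2/32 + 2/32 + 8/32 + 1/32 + 4/32 + 2/32 + 2/32 + 8/32 = 29/32 = 0.90625.
Kraft's inequality requires Σ ≤ 1; here Σ = 0.90625 ≤ 1, so such a prefix code exists.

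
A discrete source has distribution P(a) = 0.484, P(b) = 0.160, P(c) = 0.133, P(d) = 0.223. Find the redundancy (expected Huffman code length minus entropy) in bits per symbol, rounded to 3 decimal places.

Entropy H = −Σ p log₂ p ≈ 1.7996 bits.
Huffman merges: 133/1000+4/25→293/1000; 223/1000+293/1000→129/250; 121/250+129/250→1. L = 1809/1000 ≈ 1.8090.
L − H = 1.8090 − 1.7996 = 0.009 bits.

0.009 bits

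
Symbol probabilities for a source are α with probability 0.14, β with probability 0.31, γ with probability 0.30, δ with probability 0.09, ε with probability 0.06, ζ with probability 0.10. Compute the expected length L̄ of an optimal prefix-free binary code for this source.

Repeatedly combine the two least-probable nodes; the expected code length is the sum of the merged weights.
merge 3/50 + 9/100 → 3/20
merge 1/10 + 7/50 → 6/25
merge 3/20 + 6/25 → 39/100
merge 3/10 + 31/100 → 61/100
merge 39/100 + 61/100 → 1
L = 3/20 + 6/25 + 39/100 + 61/100 + 1 = 239/100 = 2.39 bits/symbol.

2.39 bits/symbol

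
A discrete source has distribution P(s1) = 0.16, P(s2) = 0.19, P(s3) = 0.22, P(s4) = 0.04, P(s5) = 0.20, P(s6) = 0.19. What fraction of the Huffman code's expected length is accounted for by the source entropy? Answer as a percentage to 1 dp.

95.5%

Entropy H = −Σ p log₂ p ≈ 2.4642 bits.
Huffman merges: 1/25+4/25→1/5; 19/100+19/100→19/50; 1/5+1/5→2/5; 11/50+19/50→3/5; 2/5+3/5→1. L = 129/50 ≈ 2.5800.
Efficiency = H/L = 2.4642/2.5800 = 95.5%.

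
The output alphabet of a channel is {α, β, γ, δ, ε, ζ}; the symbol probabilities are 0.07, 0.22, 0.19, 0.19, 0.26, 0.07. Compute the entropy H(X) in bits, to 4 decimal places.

H = −Σ pᵢ log₂ pᵢ.
−0.07·log₂(0.07) = 0.2686
−0.22·log₂(0.22) = 0.4806
−0.19·log₂(0.19) = 0.4552
−0.19·log₂(0.19) = 0.4552
−0.26·log₂(0.26) = 0.5053
−0.07·log₂(0.07) = 0.2686
Sum ≈ 2.4334 → 2.4334 bits.

2.4334 bits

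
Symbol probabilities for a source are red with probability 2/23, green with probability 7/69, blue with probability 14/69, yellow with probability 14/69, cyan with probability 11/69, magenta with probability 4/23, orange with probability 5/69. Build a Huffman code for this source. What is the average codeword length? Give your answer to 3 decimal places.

2.754 bits/symbol

Repeatedly combine the two least-probable nodes; the expected code length is the sum of the merged weights.
merge 5/69 + 2/23 → 11/69
merge 7/69 + 11/69 → 6/23
merge 11/69 + 4/23 → 1/3
merge 14/69 + 14/69 → 28/69
merge 6/23 + 1/3 → 41/69
merge 28/69 + 41/69 → 1
L = 11/69 + 6/23 + 1/3 + 28/69 + 41/69 + 1 = 190/69 ≈ 2.754 bits/symbol.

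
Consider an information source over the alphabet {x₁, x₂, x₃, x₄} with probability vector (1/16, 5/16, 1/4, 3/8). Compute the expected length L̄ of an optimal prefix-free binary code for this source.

Repeatedly combine the two least-probable nodes; the expected code length is the sum of the merged weights.
merge 1/16 + 1/4 → 5/16
merge 5/16 + 5/16 → 5/8
merge 3/8 + 5/8 → 1
L = 5/16 + 5/8 + 1 = 31/16 = 1.9375 bits/symbol.

1.9375 bits/symbol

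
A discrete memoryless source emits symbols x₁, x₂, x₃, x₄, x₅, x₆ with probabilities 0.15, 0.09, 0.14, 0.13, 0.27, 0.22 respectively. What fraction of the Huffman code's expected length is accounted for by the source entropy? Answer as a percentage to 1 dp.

99.3%

Entropy H = −Σ p log₂ p ≈ 2.4935 bits.
Huffman merges: 9/100+13/100→11/50; 7/50+3/20→29/100; 11/50+11/50→11/25; 27/100+29/100→14/25; 11/25+14/25→1. L = 251/100 ≈ 2.5100.
Efficiency = H/L = 2.4935/2.5100 = 99.3%.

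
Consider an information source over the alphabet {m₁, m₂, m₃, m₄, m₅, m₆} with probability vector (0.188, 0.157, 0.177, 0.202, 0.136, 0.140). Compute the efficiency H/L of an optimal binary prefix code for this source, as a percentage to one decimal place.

Entropy H = −Σ p log₂ p ≈ 2.5695 bits.
Huffman merges: 17/125+7/50→69/250; 157/1000+177/1000→167/500; 47/250+101/500→39/100; 69/250+167/500→61/100; 39/100+61/100→1. L = 261/100 ≈ 2.6100.
Efficiency = H/L = 2.5695/2.6100 = 98.5%.

98.5%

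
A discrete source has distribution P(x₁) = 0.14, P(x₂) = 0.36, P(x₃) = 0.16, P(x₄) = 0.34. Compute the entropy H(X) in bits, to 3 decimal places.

H = −Σ pᵢ log₂ pᵢ.
−0.14·log₂(0.14) = 0.3971
−0.36·log₂(0.36) = 0.5306
−0.16·log₂(0.16) = 0.4230
−0.34·log₂(0.34) = 0.5292
Sum ≈ 1.8799 → 1.880 bits.

1.880 bits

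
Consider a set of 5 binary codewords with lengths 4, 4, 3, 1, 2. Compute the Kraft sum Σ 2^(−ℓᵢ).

1

With common denominator 2^4 = 16: Σ 2^(−ℓᵢ) = 1/16 + 1/16 + 2/16 + 8/16 + 4/16 = 16/16 = 1.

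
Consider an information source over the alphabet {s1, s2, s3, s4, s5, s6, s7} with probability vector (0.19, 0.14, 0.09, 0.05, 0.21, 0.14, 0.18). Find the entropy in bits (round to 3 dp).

2.696 bits

H = −Σ pᵢ log₂ pᵢ.
−0.19·log₂(0.19) = 0.4552
−0.14·log₂(0.14) = 0.3971
−0.09·log₂(0.09) = 0.3127
−0.05·log₂(0.05) = 0.2161
−0.21·log₂(0.21) = 0.4728
−0.14·log₂(0.14) = 0.3971
−0.18·log₂(0.18) = 0.4453
Sum ≈ 2.6963 → 2.696 bits.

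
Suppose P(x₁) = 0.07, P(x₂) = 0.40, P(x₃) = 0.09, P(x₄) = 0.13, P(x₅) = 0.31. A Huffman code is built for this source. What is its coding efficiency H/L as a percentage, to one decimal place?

Entropy H = −Σ p log₂ p ≈ 2.0164 bits.
Huffman merges: 7/100+9/100→4/25; 13/100+4/25→29/100; 29/100+31/100→3/5; 2/5+3/5→1. L = 41/20 ≈ 2.0500.
Efficiency = H/L = 2.0164/2.0500 = 98.4%.

98.4%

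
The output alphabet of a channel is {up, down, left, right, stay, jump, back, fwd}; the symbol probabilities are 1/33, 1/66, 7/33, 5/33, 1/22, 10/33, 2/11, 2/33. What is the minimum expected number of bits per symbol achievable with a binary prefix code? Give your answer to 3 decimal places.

Repeatedly combine the two least-probable nodes; the expected code length is the sum of the merged weights.
merge 1/66 + 1/33 → 1/22
merge 1/22 + 1/22 → 1/11
merge 2/33 + 1/11 → 5/33
merge 5/33 + 5/33 → 10/33
merge 2/11 + 7/33 → 13/33
merge 10/33 + 10/33 → 20/33
merge 13/33 + 20/33 → 1
L = 1/22 + 1/11 + 5/33 + 10/33 + 13/33 + 20/33 + 1 = 57/22 ≈ 2.591 bits/symbol.

2.591 bits/symbol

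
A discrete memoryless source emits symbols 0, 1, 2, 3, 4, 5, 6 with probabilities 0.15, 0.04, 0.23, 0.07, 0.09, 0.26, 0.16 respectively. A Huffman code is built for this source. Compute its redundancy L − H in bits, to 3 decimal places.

Entropy H = −Σ p log₂ p ≈ 2.5935 bits.
Huffman merges: 1/25+7/100→11/100; 9/100+11/100→1/5; 3/20+4/25→31/100; 1/5+23/100→43/100; 13/50+31/100→57/100; 43/100+57/100→1. L = 131/50 ≈ 2.6200.
L − H = 2.6200 − 2.5935 = 0.027 bits.

0.027 bits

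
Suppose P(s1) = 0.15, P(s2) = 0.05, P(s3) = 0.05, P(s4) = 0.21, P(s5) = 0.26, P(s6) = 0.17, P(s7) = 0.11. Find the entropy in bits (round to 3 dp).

2.606 bits

H = −Σ pᵢ log₂ pᵢ.
−0.15·log₂(0.15) = 0.4105
−0.05·log₂(0.05) = 0.2161
−0.05·log₂(0.05) = 0.2161
−0.21·log₂(0.21) = 0.4728
−0.26·log₂(0.26) = 0.5053
−0.17·log₂(0.17) = 0.4346
−0.11·log₂(0.11) = 0.3503
Sum ≈ 2.6057 → 2.606 bits.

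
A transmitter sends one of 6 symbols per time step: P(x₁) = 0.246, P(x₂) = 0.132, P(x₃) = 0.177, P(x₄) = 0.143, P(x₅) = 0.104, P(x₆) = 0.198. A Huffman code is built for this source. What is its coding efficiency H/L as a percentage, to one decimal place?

Entropy H = −Σ p log₂ p ≈ 2.5290 bits.
Huffman merges: 13/125+33/250→59/250; 143/1000+177/1000→8/25; 99/500+59/250→217/500; 123/500+8/25→283/500; 217/500+283/500→1. L = 639/250 ≈ 2.5560.
Efficiency = H/L = 2.5290/2.5560 = 98.9%.

98.9%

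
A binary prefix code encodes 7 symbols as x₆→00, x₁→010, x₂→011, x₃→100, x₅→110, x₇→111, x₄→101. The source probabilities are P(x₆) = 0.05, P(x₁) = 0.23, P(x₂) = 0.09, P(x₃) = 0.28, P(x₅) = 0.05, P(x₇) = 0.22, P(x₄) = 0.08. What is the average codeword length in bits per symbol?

2.95 bits/symbol

L̄ = Σ pᵢ·ℓᵢ = 0.05·2 + 0.23·3 + 0.09·3 + 0.28·3 + 0.05·3 + 0.22·3 + 0.08·3 = 2.95 bits/symbol.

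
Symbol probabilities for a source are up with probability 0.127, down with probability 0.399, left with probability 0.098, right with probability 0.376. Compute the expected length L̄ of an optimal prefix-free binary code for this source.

Repeatedly combine the two least-probable nodes; the expected code length is the sum of the merged weights.
merge 49/500 + 127/1000 → 9/40
merge 9/40 + 47/125 → 601/1000
merge 399/1000 + 601/1000 → 1
L = 9/40 + 601/1000 + 1 = 913/500 = 1.826 bits/symbol.

1.826 bits/symbol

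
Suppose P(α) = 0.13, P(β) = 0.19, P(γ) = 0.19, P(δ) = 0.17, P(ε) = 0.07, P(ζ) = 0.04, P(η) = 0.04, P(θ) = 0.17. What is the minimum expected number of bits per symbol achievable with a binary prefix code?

2.85 bits/symbol

Repeatedly combine the two least-probable nodes; the expected code length is the sum of the merged weights.
merge 1/25 + 1/25 → 2/25
merge 7/100 + 2/25 → 3/20
merge 13/100 + 3/20 → 7/25
merge 17/100 + 17/100 → 17/50
merge 19/100 + 19/100 → 19/50
merge 7/25 + 17/50 → 31/50
merge 19/50 + 31/50 → 1
L = 2/25 + 3/20 + 7/25 + 17/50 + 19/50 + 31/50 + 1 = 57/20 = 2.85 bits/symbol.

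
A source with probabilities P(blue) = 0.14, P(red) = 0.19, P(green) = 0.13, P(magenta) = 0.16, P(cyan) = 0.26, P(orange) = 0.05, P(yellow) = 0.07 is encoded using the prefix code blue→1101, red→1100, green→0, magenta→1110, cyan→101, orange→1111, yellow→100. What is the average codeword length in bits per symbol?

3.28 bits/symbol

L̄ = Σ pᵢ·ℓᵢ = 0.14·4 + 0.19·4 + 0.13·1 + 0.16·4 + 0.26·3 + 0.05·4 + 0.07·3 = 3.28 bits/symbol.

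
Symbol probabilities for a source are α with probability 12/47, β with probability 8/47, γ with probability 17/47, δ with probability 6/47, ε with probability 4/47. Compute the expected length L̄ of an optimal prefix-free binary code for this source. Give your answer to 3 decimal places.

2.213 bits/symbol

Repeatedly combine the two least-probable nodes; the expected code length is the sum of the merged weights.
merge 4/47 + 6/47 → 10/47
merge 8/47 + 10/47 → 18/47
merge 12/47 + 17/47 → 29/47
merge 18/47 + 29/47 → 1
L = 10/47 + 18/47 + 29/47 + 1 = 104/47 ≈ 2.213 bits/symbol.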